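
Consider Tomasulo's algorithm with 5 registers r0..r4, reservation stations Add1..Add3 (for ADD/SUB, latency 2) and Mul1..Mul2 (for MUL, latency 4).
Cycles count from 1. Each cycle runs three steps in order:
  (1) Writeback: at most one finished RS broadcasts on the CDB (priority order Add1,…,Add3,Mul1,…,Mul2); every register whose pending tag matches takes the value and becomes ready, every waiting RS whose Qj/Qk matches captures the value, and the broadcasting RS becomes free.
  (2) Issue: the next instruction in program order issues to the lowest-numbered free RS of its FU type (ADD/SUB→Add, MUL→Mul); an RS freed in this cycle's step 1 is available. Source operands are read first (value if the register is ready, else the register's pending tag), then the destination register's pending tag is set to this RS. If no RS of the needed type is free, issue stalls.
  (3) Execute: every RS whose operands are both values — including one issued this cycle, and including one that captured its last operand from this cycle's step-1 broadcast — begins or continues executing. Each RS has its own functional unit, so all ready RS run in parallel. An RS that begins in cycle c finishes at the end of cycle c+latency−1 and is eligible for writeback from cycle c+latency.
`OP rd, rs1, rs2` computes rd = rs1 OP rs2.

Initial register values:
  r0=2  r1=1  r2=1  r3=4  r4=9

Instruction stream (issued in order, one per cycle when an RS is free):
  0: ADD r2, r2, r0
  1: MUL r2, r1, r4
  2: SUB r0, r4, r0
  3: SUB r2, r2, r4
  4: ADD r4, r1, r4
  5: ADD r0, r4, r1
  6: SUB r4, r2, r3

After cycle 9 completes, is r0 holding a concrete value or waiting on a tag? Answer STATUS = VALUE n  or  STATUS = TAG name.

c1: issue ADD r2<-Add1 | r0:2,r1:1,r2:Add1,r3:4,r4:9
c2: issue MUL r2<-Mul1 | r0:2,r1:1,r2:Mul1,r3:4,r4:9
c3: CDB Add1=3; issue SUB r0<-Add1 | r0:Add1,r1:1,r2:Mul1,r3:4,r4:9
c4: issue SUB r2<-Add2 | r0:Add1,r1:1,r2:Add2,r3:4,r4:9
c5: CDB Add1=7; issue ADD r4<-Add1 | r0:7,r1:1,r2:Add2,r3:4,r4:Add1
c6: CDB Mul1=9; issue ADD r0<-Add3 | r0:Add3,r1:1,r2:Add2,r3:4,r4:Add1
c7: CDB Add1=10; issue SUB r4<-Add1 | r0:Add3,r1:1,r2:Add2,r3:4,r4:Add1
c8: CDB Add2=0 | r0:Add3,r1:1,r2:0,r3:4,r4:Add1
c9: CDB Add3=11 | r0:11,r1:1,r2:0,r3:4,r4:Add1

STATUS = VALUE 11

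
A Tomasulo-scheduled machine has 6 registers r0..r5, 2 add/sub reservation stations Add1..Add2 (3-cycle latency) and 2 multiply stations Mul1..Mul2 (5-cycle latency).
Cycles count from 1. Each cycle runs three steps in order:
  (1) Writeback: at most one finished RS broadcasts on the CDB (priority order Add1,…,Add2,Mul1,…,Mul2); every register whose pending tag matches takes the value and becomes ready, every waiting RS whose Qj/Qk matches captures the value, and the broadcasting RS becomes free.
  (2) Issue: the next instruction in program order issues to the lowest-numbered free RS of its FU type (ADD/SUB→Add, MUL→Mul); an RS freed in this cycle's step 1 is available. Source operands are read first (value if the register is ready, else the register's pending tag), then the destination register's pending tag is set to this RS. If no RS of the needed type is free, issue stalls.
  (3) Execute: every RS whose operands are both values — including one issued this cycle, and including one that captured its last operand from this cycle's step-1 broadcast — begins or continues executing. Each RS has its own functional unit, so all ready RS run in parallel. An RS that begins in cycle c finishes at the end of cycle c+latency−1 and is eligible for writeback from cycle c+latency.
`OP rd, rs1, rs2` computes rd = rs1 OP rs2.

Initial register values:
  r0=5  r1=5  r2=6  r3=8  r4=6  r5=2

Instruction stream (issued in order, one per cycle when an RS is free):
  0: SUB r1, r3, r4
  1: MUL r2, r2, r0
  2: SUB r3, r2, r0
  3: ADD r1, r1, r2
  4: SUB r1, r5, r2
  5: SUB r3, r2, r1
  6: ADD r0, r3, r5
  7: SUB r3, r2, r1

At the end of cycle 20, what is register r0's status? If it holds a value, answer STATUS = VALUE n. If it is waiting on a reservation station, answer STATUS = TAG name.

c1: issue SUB r1<-Add1 | r0:5,r1:Add1,r2:6,r3:8,r4:6,r5:2
c2: issue MUL r2<-Mul1 | r0:5,r1:Add1,r2:Mul1,r3:8,r4:6,r5:2
c3: issue SUB r3<-Add2 | r0:5,r1:Add1,r2:Mul1,r3:Add2,r4:6,r5:2
c4: CDB Add1=2; issue ADD r1<-Add1 | r0:5,r1:Add1,r2:Mul1,r3:Add2,r4:6,r5:2
c5: stall | r0:5,r1:Add1,r2:Mul1,r3:Add2,r4:6,r5:2
c6: stall | r0:5,r1:Add1,r2:Mul1,r3:Add2,r4:6,r5:2
c7: CDB Mul1=30; stall | r0:5,r1:Add1,r2:30,r3:Add2,r4:6,r5:2
c8: stall | r0:5,r1:Add1,r2:30,r3:Add2,r4:6,r5:2
c9: stall | r0:5,r1:Add1,r2:30,r3:Add2,r4:6,r5:2
c10: CDB Add1=32; issue SUB r1<-Add1 | r0:5,r1:Add1,r2:30,r3:Add2,r4:6,r5:2
c11: CDB Add2=25; issue SUB r3<-Add2 | r0:5,r1:Add1,r2:30,r3:Add2,r4:6,r5:2
c12: stall | r0:5,r1:Add1,r2:30,r3:Add2,r4:6,r5:2
c13: CDB Add1=-28; issue ADD r0<-Add1 | r0:Add1,r1:-28,r2:30,r3:Add2,r4:6,r5:2
c14: stall | r0:Add1,r1:-28,r2:30,r3:Add2,r4:6,r5:2
c15: stall | r0:Add1,r1:-28,r2:30,r3:Add2,r4:6,r5:2
c16: CDB Add2=58; issue SUB r3<-Add2 | r0:Add1,r1:-28,r2:30,r3:Add2,r4:6,r5:2
c17: - | r0:Add1,r1:-28,r2:30,r3:Add2,r4:6,r5:2
c18: - | r0:Add1,r1:-28,r2:30,r3:Add2,r4:6,r5:2
c19: CDB Add1=60 | r0:60,r1:-28,r2:30,r3:Add2,r4:6,r5:2
c20: CDB Add2=58 | r0:60,r1:-28,r2:30,r3:58,r4:6,r5:2

STATUS = VALUE 60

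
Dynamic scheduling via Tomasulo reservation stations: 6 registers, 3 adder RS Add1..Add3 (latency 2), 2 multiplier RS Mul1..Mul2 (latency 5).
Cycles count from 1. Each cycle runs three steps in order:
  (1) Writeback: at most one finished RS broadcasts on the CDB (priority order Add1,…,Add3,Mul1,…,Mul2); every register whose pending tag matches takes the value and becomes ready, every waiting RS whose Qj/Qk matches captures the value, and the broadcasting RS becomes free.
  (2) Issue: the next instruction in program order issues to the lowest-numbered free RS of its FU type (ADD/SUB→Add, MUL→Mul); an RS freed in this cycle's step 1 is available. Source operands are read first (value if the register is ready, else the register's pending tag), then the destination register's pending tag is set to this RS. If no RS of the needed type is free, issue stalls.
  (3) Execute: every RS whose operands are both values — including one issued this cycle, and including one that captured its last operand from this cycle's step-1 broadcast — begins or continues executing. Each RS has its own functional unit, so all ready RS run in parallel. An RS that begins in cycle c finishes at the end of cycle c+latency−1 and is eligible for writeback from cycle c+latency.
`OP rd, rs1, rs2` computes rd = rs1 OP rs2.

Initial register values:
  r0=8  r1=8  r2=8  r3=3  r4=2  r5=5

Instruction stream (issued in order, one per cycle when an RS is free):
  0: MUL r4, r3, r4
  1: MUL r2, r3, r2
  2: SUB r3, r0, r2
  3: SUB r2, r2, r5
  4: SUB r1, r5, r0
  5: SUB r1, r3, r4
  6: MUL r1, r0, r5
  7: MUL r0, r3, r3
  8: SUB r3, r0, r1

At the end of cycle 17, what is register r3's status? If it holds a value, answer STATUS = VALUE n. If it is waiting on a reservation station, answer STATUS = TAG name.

STATUS = VALUE 216

c1: issue MUL r4<-Mul1 | r0:8,r1:8,r2:8,r3:3,r4:Mul1,r5:5
c2: issue MUL r2<-Mul2 | r0:8,r1:8,r2:Mul2,r3:3,r4:Mul1,r5:5
c3: issue SUB r3<-Add1 | r0:8,r1:8,r2:Mul2,r3:Add1,r4:Mul1,r5:5
c4: issue SUB r2<-Add2 | r0:8,r1:8,r2:Add2,r3:Add1,r4:Mul1,r5:5
c5: issue SUB r1<-Add3 | r0:8,r1:Add3,r2:Add2,r3:Add1,r4:Mul1,r5:5
c6: CDB Mul1=6; stall | r0:8,r1:Add3,r2:Add2,r3:Add1,r4:6,r5:5
c7: CDB Add3=-3; issue SUB r1<-Add3 | r0:8,r1:Add3,r2:Add2,r3:Add1,r4:6,r5:5
c8: CDB Mul2=24; issue MUL r1<-Mul1 | r0:8,r1:Mul1,r2:Add2,r3:Add1,r4:6,r5:5
c9: issue MUL r0<-Mul2 | r0:Mul2,r1:Mul1,r2:Add2,r3:Add1,r4:6,r5:5
c10: CDB Add1=-16; issue SUB r3<-Add1 | r0:Mul2,r1:Mul1,r2:Add2,r3:Add1,r4:6,r5:5
c11: CDB Add2=19 | r0:Mul2,r1:Mul1,r2:19,r3:Add1,r4:6,r5:5
c12: CDB Add3=-22 | r0:Mul2,r1:Mul1,r2:19,r3:Add1,r4:6,r5:5
c13: CDB Mul1=40 | r0:Mul2,r1:40,r2:19,r3:Add1,r4:6,r5:5
c14: - | r0:Mul2,r1:40,r2:19,r3:Add1,r4:6,r5:5
c15: CDB Mul2=256 | r0:256,r1:40,r2:19,r3:Add1,r4:6,r5:5
c16: - | r0:256,r1:40,r2:19,r3:Add1,r4:6,r5:5
c17: CDB Add1=216 | r0:256,r1:40,r2:19,r3:216,r4:6,r5:5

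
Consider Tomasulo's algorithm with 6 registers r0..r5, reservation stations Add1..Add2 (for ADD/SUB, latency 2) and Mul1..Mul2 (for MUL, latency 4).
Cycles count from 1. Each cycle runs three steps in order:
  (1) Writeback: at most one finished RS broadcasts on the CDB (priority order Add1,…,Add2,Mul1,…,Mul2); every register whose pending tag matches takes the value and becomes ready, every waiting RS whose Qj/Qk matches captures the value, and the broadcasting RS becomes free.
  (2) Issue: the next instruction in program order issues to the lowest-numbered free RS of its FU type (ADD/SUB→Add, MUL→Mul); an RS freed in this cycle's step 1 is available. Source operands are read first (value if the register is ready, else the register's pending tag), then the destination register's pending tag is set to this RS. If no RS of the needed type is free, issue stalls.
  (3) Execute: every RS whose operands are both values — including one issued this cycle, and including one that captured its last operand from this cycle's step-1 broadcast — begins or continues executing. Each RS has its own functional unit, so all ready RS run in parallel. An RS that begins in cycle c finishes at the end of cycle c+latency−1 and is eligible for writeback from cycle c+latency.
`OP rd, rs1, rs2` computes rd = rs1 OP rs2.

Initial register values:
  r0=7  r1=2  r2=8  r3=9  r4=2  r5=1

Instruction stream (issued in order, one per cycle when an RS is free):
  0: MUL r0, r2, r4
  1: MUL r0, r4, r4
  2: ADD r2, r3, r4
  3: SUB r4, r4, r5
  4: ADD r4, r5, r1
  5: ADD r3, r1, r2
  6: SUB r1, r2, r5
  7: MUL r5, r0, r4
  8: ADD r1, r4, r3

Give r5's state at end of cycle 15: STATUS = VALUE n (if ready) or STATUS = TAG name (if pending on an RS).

STATUS = VALUE 12

cycle 1: issue MUL r0<-Mul1 // r0:Mul1,r1:2,r2:8,r3:9,r4:2,r5:1
cycle 2: issue MUL r0<-Mul2 // r0:Mul2,r1:2,r2:8,r3:9,r4:2,r5:1
cycle 3: issue ADD r2<-Add1 // r0:Mul2,r1:2,r2:Add1,r3:9,r4:2,r5:1
cycle 4: issue SUB r4<-Add2 // r0:Mul2,r1:2,r2:Add1,r3:9,r4:Add2,r5:1
cycle 5: CDB Add1=11; issue ADD r4<-Add1 // r0:Mul2,r1:2,r2:11,r3:9,r4:Add1,r5:1
cycle 6: CDB Add2=1; issue ADD r3<-Add2 // r0:Mul2,r1:2,r2:11,r3:Add2,r4:Add1,r5:1
cycle 7: CDB Add1=3; issue SUB r1<-Add1 // r0:Mul2,r1:Add1,r2:11,r3:Add2,r4:3,r5:1
cycle 8: CDB Add2=13; stall // r0:Mul2,r1:Add1,r2:11,r3:13,r4:3,r5:1
cycle 9: CDB Add1=10; stall // r0:Mul2,r1:10,r2:11,r3:13,r4:3,r5:1
cycle 10: CDB Mul1=16; issue MUL r5<-Mul1 // r0:Mul2,r1:10,r2:11,r3:13,r4:3,r5:Mul1
cycle 11: CDB Mul2=4; issue ADD r1<-Add1 // r0:4,r1:Add1,r2:11,r3:13,r4:3,r5:Mul1
cycle 12: - // r0:4,r1:Add1,r2:11,r3:13,r4:3,r5:Mul1
cycle 13: CDB Add1=16 // r0:4,r1:16,r2:11,r3:13,r4:3,r5:Mul1
cycle 14: - // r0:4,r1:16,r2:11,r3:13,r4:3,r5:Mul1
cycle 15: CDB Mul1=12 // r0:4,r1:16,r2:11,r3:13,r4:3,r5:12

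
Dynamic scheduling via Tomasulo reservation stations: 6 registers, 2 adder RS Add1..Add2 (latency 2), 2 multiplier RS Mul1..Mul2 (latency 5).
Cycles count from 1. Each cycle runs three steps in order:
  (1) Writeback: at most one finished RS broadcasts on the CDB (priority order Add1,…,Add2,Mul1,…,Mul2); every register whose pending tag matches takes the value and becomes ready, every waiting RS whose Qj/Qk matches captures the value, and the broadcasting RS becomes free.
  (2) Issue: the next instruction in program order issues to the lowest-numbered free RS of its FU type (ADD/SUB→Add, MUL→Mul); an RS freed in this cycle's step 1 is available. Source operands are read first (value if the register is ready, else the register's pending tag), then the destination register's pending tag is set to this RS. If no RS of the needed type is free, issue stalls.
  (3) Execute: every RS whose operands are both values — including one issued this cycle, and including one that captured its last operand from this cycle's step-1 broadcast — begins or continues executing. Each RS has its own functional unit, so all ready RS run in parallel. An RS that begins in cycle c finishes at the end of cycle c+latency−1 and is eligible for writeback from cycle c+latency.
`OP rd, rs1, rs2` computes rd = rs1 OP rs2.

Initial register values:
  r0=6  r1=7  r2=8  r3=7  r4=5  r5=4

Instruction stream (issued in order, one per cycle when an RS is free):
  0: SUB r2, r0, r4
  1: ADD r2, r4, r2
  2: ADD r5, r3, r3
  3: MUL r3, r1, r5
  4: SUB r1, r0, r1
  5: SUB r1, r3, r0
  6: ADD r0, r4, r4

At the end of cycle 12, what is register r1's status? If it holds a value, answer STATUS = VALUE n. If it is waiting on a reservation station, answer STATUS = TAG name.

STATUS = VALUE 92

c1: issue SUB r2<-Add1 | r0:6,r1:7,r2:Add1,r3:7,r4:5,r5:4
c2: issue ADD r2<-Add2 | r0:6,r1:7,r2:Add2,r3:7,r4:5,r5:4
c3: CDB Add1=1; issue ADD r5<-Add1 | r0:6,r1:7,r2:Add2,r3:7,r4:5,r5:Add1
c4: issue MUL r3<-Mul1 | r0:6,r1:7,r2:Add2,r3:Mul1,r4:5,r5:Add1
c5: CDB Add1=14; issue SUB r1<-Add1 | r0:6,r1:Add1,r2:Add2,r3:Mul1,r4:5,r5:14
c6: CDB Add2=6; issue SUB r1<-Add2 | r0:6,r1:Add2,r2:6,r3:Mul1,r4:5,r5:14
c7: CDB Add1=-1; issue ADD r0<-Add1 | r0:Add1,r1:Add2,r2:6,r3:Mul1,r4:5,r5:14
c8: - | r0:Add1,r1:Add2,r2:6,r3:Mul1,r4:5,r5:14
c9: CDB Add1=10 | r0:10,r1:Add2,r2:6,r3:Mul1,r4:5,r5:14
c10: CDB Mul1=98 | r0:10,r1:Add2,r2:6,r3:98,r4:5,r5:14
c11: - | r0:10,r1:Add2,r2:6,r3:98,r4:5,r5:14
c12: CDB Add2=92 | r0:10,r1:92,r2:6,r3:98,r4:5,r5:14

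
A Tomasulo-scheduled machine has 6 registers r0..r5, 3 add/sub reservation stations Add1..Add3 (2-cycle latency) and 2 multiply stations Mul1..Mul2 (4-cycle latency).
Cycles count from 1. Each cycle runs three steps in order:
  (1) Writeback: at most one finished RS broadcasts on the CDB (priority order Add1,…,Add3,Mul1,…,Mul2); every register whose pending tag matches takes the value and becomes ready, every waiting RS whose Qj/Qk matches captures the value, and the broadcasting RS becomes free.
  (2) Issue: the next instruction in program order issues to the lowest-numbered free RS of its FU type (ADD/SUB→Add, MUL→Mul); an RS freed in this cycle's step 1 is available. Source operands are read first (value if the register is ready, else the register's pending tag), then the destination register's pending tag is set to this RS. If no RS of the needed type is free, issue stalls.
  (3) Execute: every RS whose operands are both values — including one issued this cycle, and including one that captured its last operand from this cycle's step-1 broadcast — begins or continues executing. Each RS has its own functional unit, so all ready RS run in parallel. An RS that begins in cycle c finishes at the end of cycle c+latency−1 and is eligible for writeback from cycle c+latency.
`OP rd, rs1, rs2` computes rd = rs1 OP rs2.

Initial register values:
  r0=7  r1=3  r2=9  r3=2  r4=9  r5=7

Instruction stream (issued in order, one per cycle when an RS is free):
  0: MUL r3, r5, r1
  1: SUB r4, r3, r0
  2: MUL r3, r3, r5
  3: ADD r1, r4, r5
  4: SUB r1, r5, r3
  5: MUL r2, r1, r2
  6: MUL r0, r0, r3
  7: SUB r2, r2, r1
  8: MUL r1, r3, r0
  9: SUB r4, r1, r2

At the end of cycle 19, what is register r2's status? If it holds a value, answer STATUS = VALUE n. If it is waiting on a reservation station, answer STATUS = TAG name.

STATUS = VALUE -1120

  c1: issue MUL r3<-Mul1  regs: r0:7,r1:3,r2:9,r3:Mul1,r4:9,r5:7
  c2: issue SUB r4<-Add1  regs: r0:7,r1:3,r2:9,r3:Mul1,r4:Add1,r5:7
  c3: issue MUL r3<-Mul2  regs: r0:7,r1:3,r2:9,r3:Mul2,r4:Add1,r5:7
  c4: issue ADD r1<-Add2  regs: r0:7,r1:Add2,r2:9,r3:Mul2,r4:Add1,r5:7
  c5: CDB Mul1=21; issue SUB r1<-Add3  regs: r0:7,r1:Add3,r2:9,r3:Mul2,r4:Add1,r5:7
  c6: issue MUL r2<-Mul1  regs: r0:7,r1:Add3,r2:Mul1,r3:Mul2,r4:Add1,r5:7
  c7: CDB Add1=14; stall  regs: r0:7,r1:Add3,r2:Mul1,r3:Mul2,r4:14,r5:7
  c8: stall  regs: r0:7,r1:Add3,r2:Mul1,r3:Mul2,r4:14,r5:7
  c9: CDB Add2=21; stall  regs: r0:7,r1:Add3,r2:Mul1,r3:Mul2,r4:14,r5:7
  c10: CDB Mul2=147; issue MUL r0<-Mul2  regs: r0:Mul2,r1:Add3,r2:Mul1,r3:147,r4:14,r5:7
  c11: issue SUB r2<-Add1  regs: r0:Mul2,r1:Add3,r2:Add1,r3:147,r4:14,r5:7
  c12: CDB Add3=-140; stall  regs: r0:Mul2,r1:-140,r2:Add1,r3:147,r4:14,r5:7
  c13: stall  regs: r0:Mul2,r1:-140,r2:Add1,r3:147,r4:14,r5:7
  c14: CDB Mul2=1029; issue MUL r1<-Mul2  regs: r0:1029,r1:Mul2,r2:Add1,r3:147,r4:14,r5:7
  c15: issue SUB r4<-Add2  regs: r0:1029,r1:Mul2,r2:Add1,r3:147,r4:Add2,r5:7
  c16: CDB Mul1=-1260  regs: r0:1029,r1:Mul2,r2:Add1,r3:147,r4:Add2,r5:7
  c17: -  regs: r0:1029,r1:Mul2,r2:Add1,r3:147,r4:Add2,r5:7
  c18: CDB Add1=-1120  regs: r0:1029,r1:Mul2,r2:-1120,r3:147,r4:Add2,r5:7
  c19: CDB Mul2=151263  regs: r0:1029,r1:151263,r2:-1120,r3:147,r4:Add2,r5:7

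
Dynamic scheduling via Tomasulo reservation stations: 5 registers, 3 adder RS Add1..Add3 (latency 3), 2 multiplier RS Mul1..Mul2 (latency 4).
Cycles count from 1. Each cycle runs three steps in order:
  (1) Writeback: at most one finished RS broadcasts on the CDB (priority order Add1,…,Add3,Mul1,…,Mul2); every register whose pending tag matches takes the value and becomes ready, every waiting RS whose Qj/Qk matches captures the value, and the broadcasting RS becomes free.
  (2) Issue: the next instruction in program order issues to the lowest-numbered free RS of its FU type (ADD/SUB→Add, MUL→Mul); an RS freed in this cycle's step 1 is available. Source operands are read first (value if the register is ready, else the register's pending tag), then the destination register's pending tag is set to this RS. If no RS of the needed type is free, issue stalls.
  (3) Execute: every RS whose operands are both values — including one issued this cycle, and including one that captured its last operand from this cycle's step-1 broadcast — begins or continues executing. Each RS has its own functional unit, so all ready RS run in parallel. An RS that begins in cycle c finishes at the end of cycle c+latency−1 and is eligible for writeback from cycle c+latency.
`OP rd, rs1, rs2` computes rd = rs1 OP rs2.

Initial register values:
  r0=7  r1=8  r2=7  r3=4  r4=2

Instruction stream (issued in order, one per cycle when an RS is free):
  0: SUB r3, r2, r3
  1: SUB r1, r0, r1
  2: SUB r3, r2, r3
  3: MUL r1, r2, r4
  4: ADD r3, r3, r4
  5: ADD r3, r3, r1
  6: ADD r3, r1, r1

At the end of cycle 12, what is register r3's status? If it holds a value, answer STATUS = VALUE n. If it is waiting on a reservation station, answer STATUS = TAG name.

  c1: issue SUB r3<-Add1  regs: r0:7,r1:8,r2:7,r3:Add1,r4:2
  c2: issue SUB r1<-Add2  regs: r0:7,r1:Add2,r2:7,r3:Add1,r4:2
  c3: issue SUB r3<-Add3  regs: r0:7,r1:Add2,r2:7,r3:Add3,r4:2
  c4: CDB Add1=3; issue MUL r1<-Mul1  regs: r0:7,r1:Mul1,r2:7,r3:Add3,r4:2
  c5: CDB Add2=-1; issue ADD r3<-Add1  regs: r0:7,r1:Mul1,r2:7,r3:Add1,r4:2
  c6: issue ADD r3<-Add2  regs: r0:7,r1:Mul1,r2:7,r3:Add2,r4:2
  c7: CDB Add3=4; issue ADD r3<-Add3  regs: r0:7,r1:Mul1,r2:7,r3:Add3,r4:2
  c8: CDB Mul1=14  regs: r0:7,r1:14,r2:7,r3:Add3,r4:2
  c9: -  regs: r0:7,r1:14,r2:7,r3:Add3,r4:2
  c10: CDB Add1=6  regs: r0:7,r1:14,r2:7,r3:Add3,r4:2
  c11: CDB Add3=28  regs: r0:7,r1:14,r2:7,r3:28,r4:2
  c12: -  regs: r0:7,r1:14,r2:7,r3:28,r4:2

STATUS = VALUE 28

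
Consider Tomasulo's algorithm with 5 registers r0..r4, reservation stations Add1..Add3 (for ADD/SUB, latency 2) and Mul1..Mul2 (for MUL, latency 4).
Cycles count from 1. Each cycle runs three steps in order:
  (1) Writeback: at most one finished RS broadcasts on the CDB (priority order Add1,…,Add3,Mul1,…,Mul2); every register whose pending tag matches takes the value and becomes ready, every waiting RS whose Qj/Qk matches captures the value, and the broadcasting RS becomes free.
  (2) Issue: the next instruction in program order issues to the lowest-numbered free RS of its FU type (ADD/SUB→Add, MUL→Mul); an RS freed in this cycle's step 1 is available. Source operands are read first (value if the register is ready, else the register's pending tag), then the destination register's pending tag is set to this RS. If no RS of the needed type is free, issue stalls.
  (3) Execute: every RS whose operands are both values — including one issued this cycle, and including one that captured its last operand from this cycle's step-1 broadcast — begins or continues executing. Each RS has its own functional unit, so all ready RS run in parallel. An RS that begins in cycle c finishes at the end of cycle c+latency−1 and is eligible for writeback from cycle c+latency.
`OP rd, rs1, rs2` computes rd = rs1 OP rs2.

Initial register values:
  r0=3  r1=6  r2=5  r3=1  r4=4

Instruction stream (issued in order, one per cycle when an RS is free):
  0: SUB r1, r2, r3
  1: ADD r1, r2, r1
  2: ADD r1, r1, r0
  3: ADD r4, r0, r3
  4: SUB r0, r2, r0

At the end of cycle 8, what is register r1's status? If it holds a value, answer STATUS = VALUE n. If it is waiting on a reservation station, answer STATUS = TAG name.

c1: issue SUB r1<-Add1 | r0:3,r1:Add1,r2:5,r3:1,r4:4
c2: issue ADD r1<-Add2 | r0:3,r1:Add2,r2:5,r3:1,r4:4
c3: CDB Add1=4; issue ADD r1<-Add1 | r0:3,r1:Add1,r2:5,r3:1,r4:4
c4: issue ADD r4<-Add3 | r0:3,r1:Add1,r2:5,r3:1,r4:Add3
c5: CDB Add2=9; issue SUB r0<-Add2 | r0:Add2,r1:Add1,r2:5,r3:1,r4:Add3
c6: CDB Add3=4 | r0:Add2,r1:Add1,r2:5,r3:1,r4:4
c7: CDB Add1=12 | r0:Add2,r1:12,r2:5,r3:1,r4:4
c8: CDB Add2=2 | r0:2,r1:12,r2:5,r3:1,r4:4

STATUS = VALUE 12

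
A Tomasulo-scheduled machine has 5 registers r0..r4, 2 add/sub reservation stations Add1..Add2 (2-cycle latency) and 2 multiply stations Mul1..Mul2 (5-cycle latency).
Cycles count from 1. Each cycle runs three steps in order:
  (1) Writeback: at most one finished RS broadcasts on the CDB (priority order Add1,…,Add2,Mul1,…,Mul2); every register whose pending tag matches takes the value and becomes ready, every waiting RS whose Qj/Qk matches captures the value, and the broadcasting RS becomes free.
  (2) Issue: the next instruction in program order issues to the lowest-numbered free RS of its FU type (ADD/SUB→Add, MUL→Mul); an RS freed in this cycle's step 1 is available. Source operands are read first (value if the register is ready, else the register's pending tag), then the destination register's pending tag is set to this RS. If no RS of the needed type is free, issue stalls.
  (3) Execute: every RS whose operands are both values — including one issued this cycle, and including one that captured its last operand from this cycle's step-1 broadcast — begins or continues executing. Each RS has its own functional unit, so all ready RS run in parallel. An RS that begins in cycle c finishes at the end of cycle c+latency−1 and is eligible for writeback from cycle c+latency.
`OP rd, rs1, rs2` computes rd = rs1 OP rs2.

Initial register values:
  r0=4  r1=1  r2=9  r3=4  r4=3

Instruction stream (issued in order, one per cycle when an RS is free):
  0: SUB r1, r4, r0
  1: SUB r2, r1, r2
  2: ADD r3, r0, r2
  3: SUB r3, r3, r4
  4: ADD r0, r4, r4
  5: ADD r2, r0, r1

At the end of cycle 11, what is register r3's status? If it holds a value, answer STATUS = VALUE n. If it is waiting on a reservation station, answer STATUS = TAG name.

c1: issue SUB r1<-Add1 | r0:4,r1:Add1,r2:9,r3:4,r4:3
c2: issue SUB r2<-Add2 | r0:4,r1:Add1,r2:Add2,r3:4,r4:3
c3: CDB Add1=-1; issue ADD r3<-Add1 | r0:4,r1:-1,r2:Add2,r3:Add1,r4:3
c4: stall | r0:4,r1:-1,r2:Add2,r3:Add1,r4:3
c5: CDB Add2=-10; issue SUB r3<-Add2 | r0:4,r1:-1,r2:-10,r3:Add2,r4:3
c6: stall | r0:4,r1:-1,r2:-10,r3:Add2,r4:3
c7: CDB Add1=-6; issue ADD r0<-Add1 | r0:Add1,r1:-1,r2:-10,r3:Add2,r4:3
c8: stall | r0:Add1,r1:-1,r2:-10,r3:Add2,r4:3
c9: CDB Add1=6; issue ADD r2<-Add1 | r0:6,r1:-1,r2:Add1,r3:Add2,r4:3
c10: CDB Add2=-9 | r0:6,r1:-1,r2:Add1,r3:-9,r4:3
c11: CDB Add1=5 | r0:6,r1:-1,r2:5,r3:-9,r4:3

STATUS = VALUE -9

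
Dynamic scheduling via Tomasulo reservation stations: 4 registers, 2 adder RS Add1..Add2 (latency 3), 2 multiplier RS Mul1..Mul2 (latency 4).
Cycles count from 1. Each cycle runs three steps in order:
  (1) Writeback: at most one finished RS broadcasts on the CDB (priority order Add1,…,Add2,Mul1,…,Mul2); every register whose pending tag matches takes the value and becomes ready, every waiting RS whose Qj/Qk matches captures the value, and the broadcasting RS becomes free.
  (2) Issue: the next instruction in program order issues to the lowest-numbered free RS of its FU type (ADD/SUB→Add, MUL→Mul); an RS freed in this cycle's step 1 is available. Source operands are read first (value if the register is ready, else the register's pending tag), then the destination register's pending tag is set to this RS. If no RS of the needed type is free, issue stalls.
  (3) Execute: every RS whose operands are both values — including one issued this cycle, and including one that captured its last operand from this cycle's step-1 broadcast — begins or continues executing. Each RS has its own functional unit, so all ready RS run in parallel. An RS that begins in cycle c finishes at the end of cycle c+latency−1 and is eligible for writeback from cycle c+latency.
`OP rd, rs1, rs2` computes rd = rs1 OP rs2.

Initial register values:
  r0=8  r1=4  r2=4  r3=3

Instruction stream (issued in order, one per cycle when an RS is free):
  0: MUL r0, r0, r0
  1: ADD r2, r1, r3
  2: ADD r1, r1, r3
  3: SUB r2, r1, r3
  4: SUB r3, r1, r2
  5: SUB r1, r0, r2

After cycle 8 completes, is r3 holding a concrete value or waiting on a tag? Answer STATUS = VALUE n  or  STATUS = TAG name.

cycle 1: issue MUL r0<-Mul1 // r0:Mul1,r1:4,r2:4,r3:3
cycle 2: issue ADD r2<-Add1 // r0:Mul1,r1:4,r2:Add1,r3:3
cycle 3: issue ADD r1<-Add2 // r0:Mul1,r1:Add2,r2:Add1,r3:3
cycle 4: stall // r0:Mul1,r1:Add2,r2:Add1,r3:3
cycle 5: CDB Add1=7; issue SUB r2<-Add1 // r0:Mul1,r1:Add2,r2:Add1,r3:3
cycle 6: CDB Add2=7; issue SUB r3<-Add2 // r0:Mul1,r1:7,r2:Add1,r3:Add2
cycle 7: CDB Mul1=64; stall // r0:64,r1:7,r2:Add1,r3:Add2
cycle 8: stall // r0:64,r1:7,r2:Add1,r3:Add2

STATUS = TAG Add2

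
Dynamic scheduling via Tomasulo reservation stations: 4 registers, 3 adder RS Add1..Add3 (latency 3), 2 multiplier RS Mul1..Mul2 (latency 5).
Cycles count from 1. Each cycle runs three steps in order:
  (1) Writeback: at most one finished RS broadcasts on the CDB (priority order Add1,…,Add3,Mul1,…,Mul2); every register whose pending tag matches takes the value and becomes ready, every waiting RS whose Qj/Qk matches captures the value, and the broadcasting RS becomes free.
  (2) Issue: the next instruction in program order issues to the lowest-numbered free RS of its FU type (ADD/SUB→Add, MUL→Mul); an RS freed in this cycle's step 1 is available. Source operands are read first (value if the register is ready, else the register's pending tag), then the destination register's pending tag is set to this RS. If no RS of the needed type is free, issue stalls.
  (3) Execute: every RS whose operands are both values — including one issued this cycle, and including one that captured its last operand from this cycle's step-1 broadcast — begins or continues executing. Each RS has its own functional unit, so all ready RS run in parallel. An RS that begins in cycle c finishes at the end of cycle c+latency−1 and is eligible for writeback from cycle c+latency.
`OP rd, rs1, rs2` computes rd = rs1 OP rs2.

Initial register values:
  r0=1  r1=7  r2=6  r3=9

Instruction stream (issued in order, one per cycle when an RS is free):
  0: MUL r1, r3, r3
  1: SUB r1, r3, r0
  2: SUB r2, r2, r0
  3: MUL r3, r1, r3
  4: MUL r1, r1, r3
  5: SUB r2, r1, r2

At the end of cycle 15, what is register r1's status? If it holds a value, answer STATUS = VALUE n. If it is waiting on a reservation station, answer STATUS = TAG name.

STATUS = VALUE 576

  c1: issue MUL r1<-Mul1  regs: r0:1,r1:Mul1,r2:6,r3:9
  c2: issue SUB r1<-Add1  regs: r0:1,r1:Add1,r2:6,r3:9
  c3: issue SUB r2<-Add2  regs: r0:1,r1:Add1,r2:Add2,r3:9
  c4: issue MUL r3<-Mul2  regs: r0:1,r1:Add1,r2:Add2,r3:Mul2
  c5: CDB Add1=8; stall  regs: r0:1,r1:8,r2:Add2,r3:Mul2
  c6: CDB Add2=5; stall  regs: r0:1,r1:8,r2:5,r3:Mul2
  c7: CDB Mul1=81; issue MUL r1<-Mul1  regs: r0:1,r1:Mul1,r2:5,r3:Mul2
  c8: issue SUB r2<-Add1  regs: r0:1,r1:Mul1,r2:Add1,r3:Mul2
  c9: -  regs: r0:1,r1:Mul1,r2:Add1,r3:Mul2
  c10: CDB Mul2=72  regs: r0:1,r1:Mul1,r2:Add1,r3:72
  c11: -  regs: r0:1,r1:Mul1,r2:Add1,r3:72
  c12: -  regs: r0:1,r1:Mul1,r2:Add1,r3:72
  c13: -  regs: r0:1,r1:Mul1,r2:Add1,r3:72
  c14: -  regs: r0:1,r1:Mul1,r2:Add1,r3:72
  c15: CDB Mul1=576  regs: r0:1,r1:576,r2:Add1,r3:72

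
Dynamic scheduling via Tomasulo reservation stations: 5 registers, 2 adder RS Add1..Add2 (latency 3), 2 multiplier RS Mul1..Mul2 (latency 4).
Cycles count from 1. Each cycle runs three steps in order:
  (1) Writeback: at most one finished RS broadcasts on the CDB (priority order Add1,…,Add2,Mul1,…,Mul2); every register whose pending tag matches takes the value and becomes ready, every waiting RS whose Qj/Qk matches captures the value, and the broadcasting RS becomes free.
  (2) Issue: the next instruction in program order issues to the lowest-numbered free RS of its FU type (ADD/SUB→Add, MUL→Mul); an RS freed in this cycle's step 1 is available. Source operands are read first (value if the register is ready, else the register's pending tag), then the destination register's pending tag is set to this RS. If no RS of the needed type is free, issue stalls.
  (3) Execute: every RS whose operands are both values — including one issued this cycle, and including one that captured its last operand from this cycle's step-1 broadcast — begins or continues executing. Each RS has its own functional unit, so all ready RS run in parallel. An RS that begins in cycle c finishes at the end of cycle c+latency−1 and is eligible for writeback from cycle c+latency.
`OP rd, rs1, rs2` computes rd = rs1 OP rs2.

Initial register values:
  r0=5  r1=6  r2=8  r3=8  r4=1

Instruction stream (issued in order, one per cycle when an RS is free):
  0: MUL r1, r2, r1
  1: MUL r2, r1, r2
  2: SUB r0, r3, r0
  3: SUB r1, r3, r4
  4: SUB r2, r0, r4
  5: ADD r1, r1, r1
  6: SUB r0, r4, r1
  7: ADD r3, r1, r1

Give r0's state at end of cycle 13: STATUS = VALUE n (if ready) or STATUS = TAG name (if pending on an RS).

STATUS = VALUE -13

cycle 1: issue MUL r1<-Mul1 // r0:5,r1:Mul1,r2:8,r3:8,r4:1
cycle 2: issue MUL r2<-Mul2 // r0:5,r1:Mul1,r2:Mul2,r3:8,r4:1
cycle 3: issue SUB r0<-Add1 // r0:Add1,r1:Mul1,r2:Mul2,r3:8,r4:1
cycle 4: issue SUB r1<-Add2 // r0:Add1,r1:Add2,r2:Mul2,r3:8,r4:1
cycle 5: CDB Mul1=48; stall // r0:Add1,r1:Add2,r2:Mul2,r3:8,r4:1
cycle 6: CDB Add1=3; issue SUB r2<-Add1 // r0:3,r1:Add2,r2:Add1,r3:8,r4:1
cycle 7: CDB Add2=7; issue ADD r1<-Add2 // r0:3,r1:Add2,r2:Add1,r3:8,r4:1
cycle 8: stall // r0:3,r1:Add2,r2:Add1,r3:8,r4:1
cycle 9: CDB Add1=2; issue SUB r0<-Add1 // r0:Add1,r1:Add2,r2:2,r3:8,r4:1
cycle 10: CDB Add2=14; issue ADD r3<-Add2 // r0:Add1,r1:14,r2:2,r3:Add2,r4:1
cycle 11: CDB Mul2=384 // r0:Add1,r1:14,r2:2,r3:Add2,r4:1
cycle 12: - // r0:Add1,r1:14,r2:2,r3:Add2,r4:1
cycle 13: CDB Add1=-13 // r0:-13,r1:14,r2:2,r3:Add2,r4:1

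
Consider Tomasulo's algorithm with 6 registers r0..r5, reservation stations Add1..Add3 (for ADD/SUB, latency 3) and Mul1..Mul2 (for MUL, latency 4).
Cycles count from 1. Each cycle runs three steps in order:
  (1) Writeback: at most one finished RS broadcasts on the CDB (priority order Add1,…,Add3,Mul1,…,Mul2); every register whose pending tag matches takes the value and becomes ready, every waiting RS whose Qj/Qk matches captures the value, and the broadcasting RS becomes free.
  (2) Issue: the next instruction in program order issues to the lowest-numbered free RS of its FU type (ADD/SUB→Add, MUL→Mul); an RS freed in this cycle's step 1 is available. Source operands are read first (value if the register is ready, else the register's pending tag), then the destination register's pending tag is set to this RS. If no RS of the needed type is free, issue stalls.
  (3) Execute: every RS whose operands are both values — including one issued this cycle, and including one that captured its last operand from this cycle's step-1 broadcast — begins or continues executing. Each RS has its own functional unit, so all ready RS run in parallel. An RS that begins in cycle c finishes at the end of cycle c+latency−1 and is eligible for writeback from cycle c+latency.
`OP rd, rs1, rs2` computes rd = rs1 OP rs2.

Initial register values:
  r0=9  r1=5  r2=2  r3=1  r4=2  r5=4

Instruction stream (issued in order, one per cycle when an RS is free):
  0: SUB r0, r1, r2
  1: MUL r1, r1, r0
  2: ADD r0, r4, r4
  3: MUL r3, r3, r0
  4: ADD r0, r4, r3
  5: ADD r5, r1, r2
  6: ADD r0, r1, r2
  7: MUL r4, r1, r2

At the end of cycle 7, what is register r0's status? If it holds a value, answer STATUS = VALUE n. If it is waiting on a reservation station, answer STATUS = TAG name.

STATUS = TAG Add3

cycle 1: issue SUB r0<-Add1 // r0:Add1,r1:5,r2:2,r3:1,r4:2,r5:4
cycle 2: issue MUL r1<-Mul1 // r0:Add1,r1:Mul1,r2:2,r3:1,r4:2,r5:4
cycle 3: issue ADD r0<-Add2 // r0:Add2,r1:Mul1,r2:2,r3:1,r4:2,r5:4
cycle 4: CDB Add1=3; issue MUL r3<-Mul2 // r0:Add2,r1:Mul1,r2:2,r3:Mul2,r4:2,r5:4
cycle 5: issue ADD r0<-Add1 // r0:Add1,r1:Mul1,r2:2,r3:Mul2,r4:2,r5:4
cycle 6: CDB Add2=4; issue ADD r5<-Add2 // r0:Add1,r1:Mul1,r2:2,r3:Mul2,r4:2,r5:Add2
cycle 7: issue ADD r0<-Add3 // r0:Add3,r1:Mul1,r2:2,r3:Mul2,r4:2,r5:Add2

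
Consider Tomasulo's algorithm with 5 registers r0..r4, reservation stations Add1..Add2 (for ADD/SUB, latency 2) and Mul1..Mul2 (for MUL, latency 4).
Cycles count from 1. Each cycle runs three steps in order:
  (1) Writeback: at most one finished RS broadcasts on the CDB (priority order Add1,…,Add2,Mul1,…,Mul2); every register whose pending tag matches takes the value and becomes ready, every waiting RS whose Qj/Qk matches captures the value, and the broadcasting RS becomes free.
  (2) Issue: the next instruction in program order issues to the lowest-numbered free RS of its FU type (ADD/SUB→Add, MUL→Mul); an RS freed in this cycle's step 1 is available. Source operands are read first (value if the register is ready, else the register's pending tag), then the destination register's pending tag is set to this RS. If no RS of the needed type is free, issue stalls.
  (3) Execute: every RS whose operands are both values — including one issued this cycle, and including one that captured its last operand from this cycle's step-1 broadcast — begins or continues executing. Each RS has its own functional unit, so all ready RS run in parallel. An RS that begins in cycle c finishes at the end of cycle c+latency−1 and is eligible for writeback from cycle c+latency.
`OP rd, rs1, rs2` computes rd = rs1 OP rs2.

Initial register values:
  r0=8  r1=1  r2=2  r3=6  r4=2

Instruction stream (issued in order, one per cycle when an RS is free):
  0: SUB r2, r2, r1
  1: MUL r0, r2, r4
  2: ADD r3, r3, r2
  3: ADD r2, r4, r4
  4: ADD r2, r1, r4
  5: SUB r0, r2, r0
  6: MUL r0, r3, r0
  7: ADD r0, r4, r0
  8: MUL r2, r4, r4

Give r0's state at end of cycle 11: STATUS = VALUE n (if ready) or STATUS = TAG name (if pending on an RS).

cycle 1: issue SUB r2<-Add1 // r0:8,r1:1,r2:Add1,r3:6,r4:2
cycle 2: issue MUL r0<-Mul1 // r0:Mul1,r1:1,r2:Add1,r3:6,r4:2
cycle 3: CDB Add1=1; issue ADD r3<-Add1 // r0:Mul1,r1:1,r2:1,r3:Add1,r4:2
cycle 4: issue ADD r2<-Add2 // r0:Mul1,r1:1,r2:Add2,r3:Add1,r4:2
cycle 5: CDB Add1=7; issue ADD r2<-Add1 // r0:Mul1,r1:1,r2:Add1,r3:7,r4:2
cycle 6: CDB Add2=4; issue SUB r0<-Add2 // r0:Add2,r1:1,r2:Add1,r3:7,r4:2
cycle 7: CDB Add1=3; issue MUL r0<-Mul2 // r0:Mul2,r1:1,r2:3,r3:7,r4:2
cycle 8: CDB Mul1=2; issue ADD r0<-Add1 // r0:Add1,r1:1,r2:3,r3:7,r4:2
cycle 9: issue MUL r2<-Mul1 // r0:Add1,r1:1,r2:Mul1,r3:7,r4:2
cycle 10: CDB Add2=1 // r0:Add1,r1:1,r2:Mul1,r3:7,r4:2
cycle 11: - // r0:Add1,r1:1,r2:Mul1,r3:7,r4:2

STATUS = TAG Add1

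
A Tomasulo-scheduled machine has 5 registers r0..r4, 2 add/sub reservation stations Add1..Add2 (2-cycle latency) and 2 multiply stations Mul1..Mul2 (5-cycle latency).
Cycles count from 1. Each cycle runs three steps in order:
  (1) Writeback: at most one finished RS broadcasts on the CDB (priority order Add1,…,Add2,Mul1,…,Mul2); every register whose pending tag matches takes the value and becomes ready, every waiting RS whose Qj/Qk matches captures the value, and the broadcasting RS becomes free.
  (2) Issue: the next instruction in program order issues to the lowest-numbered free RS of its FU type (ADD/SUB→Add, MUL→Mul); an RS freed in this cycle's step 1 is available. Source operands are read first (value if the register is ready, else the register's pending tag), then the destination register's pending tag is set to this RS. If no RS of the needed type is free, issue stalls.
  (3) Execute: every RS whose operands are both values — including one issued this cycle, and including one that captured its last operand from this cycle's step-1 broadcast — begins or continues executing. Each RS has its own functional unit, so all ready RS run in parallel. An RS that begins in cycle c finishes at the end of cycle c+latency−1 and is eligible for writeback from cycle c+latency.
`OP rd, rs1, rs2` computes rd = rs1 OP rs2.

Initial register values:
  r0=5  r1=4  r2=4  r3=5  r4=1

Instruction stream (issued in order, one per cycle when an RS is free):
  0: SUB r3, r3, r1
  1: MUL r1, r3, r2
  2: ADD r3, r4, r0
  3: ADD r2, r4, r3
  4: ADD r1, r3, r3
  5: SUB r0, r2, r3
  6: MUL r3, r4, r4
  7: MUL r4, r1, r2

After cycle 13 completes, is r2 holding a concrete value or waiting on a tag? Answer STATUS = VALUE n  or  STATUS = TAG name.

  c1: issue SUB r3<-Add1  regs: r0:5,r1:4,r2:4,r3:Add1,r4:1
  c2: issue MUL r1<-Mul1  regs: r0:5,r1:Mul1,r2:4,r3:Add1,r4:1
  c3: CDB Add1=1; issue ADD r3<-Add1  regs: r0:5,r1:Mul1,r2:4,r3:Add1,r4:1
  c4: issue ADD r2<-Add2  regs: r0:5,r1:Mul1,r2:Add2,r3:Add1,r4:1
  c5: CDB Add1=6; issue ADD r1<-Add1  regs: r0:5,r1:Add1,r2:Add2,r3:6,r4:1
  c6: stall  regs: r0:5,r1:Add1,r2:Add2,r3:6,r4:1
  c7: CDB Add1=12; issue SUB r0<-Add1  regs: r0:Add1,r1:12,r2:Add2,r3:6,r4:1
  c8: CDB Add2=7; issue MUL r3<-Mul2  regs: r0:Add1,r1:12,r2:7,r3:Mul2,r4:1
  c9: CDB Mul1=4; issue MUL r4<-Mul1  regs: r0:Add1,r1:12,r2:7,r3:Mul2,r4:Mul1
  c10: CDB Add1=1  regs: r0:1,r1:12,r2:7,r3:Mul2,r4:Mul1
  c11: -  regs: r0:1,r1:12,r2:7,r3:Mul2,r4:Mul1
  c12: -  regs: r0:1,r1:12,r2:7,r3:Mul2,r4:Mul1
  c13: CDB Mul2=1  regs: r0:1,r1:12,r2:7,r3:1,r4:Mul1

STATUS = VALUE 7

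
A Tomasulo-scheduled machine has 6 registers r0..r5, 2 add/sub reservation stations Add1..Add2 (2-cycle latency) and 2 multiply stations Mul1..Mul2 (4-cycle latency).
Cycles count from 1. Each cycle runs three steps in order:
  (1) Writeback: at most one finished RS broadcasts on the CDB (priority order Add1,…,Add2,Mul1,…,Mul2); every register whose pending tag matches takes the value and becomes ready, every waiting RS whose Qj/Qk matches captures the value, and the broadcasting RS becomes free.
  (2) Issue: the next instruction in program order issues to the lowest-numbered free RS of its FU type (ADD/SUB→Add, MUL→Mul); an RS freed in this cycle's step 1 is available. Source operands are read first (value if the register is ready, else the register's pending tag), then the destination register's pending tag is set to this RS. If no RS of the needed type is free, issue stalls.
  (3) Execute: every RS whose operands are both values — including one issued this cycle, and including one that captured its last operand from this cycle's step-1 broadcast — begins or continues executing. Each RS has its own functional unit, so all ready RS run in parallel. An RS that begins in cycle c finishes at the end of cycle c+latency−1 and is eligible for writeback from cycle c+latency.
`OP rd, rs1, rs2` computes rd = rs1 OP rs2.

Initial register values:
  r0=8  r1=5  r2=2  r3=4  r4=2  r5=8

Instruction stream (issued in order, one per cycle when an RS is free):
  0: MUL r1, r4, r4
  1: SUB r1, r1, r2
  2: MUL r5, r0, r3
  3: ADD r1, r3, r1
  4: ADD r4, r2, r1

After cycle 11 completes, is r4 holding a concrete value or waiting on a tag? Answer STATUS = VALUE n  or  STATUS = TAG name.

STATUS = VALUE 8

  c1: issue MUL r1<-Mul1  regs: r0:8,r1:Mul1,r2:2,r3:4,r4:2,r5:8
  c2: issue SUB r1<-Add1  regs: r0:8,r1:Add1,r2:2,r3:4,r4:2,r5:8
  c3: issue MUL r5<-Mul2  regs: r0:8,r1:Add1,r2:2,r3:4,r4:2,r5:Mul2
  c4: issue ADD r1<-Add2  regs: r0:8,r1:Add2,r2:2,r3:4,r4:2,r5:Mul2
  c5: CDB Mul1=4; stall  regs: r0:8,r1:Add2,r2:2,r3:4,r4:2,r5:Mul2
  c6: stall  regs: r0:8,r1:Add2,r2:2,r3:4,r4:2,r5:Mul2
  c7: CDB Add1=2; issue ADD r4<-Add1  regs: r0:8,r1:Add2,r2:2,r3:4,r4:Add1,r5:Mul2
  c8: CDB Mul2=32  regs: r0:8,r1:Add2,r2:2,r3:4,r4:Add1,r5:32
  c9: CDB Add2=6  regs: r0:8,r1:6,r2:2,r3:4,r4:Add1,r5:32
  c10: -  regs: r0:8,r1:6,r2:2,r3:4,r4:Add1,r5:32
  c11: CDB Add1=8  regs: r0:8,r1:6,r2:2,r3:4,r4:8,r5:32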